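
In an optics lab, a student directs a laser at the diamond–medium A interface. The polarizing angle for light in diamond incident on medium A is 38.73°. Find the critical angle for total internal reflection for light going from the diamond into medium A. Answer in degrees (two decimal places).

θ_c ≈ 53.32°

tan θ_B = n₂/n₁ = tan 38.73° = 0.8020.
Total internal reflection: sin θ_c = n₂/n₁ = 0.8020.
θ_c = arcsin(0.8020) = 53.32°.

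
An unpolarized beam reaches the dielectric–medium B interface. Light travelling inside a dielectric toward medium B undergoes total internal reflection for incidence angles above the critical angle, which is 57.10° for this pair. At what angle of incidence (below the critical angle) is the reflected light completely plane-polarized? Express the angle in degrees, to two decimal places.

sin θ_c = n₂/n₁, so n₂/n₁ = sin 57.10° = 0.8396.
Brewster: tan θ_B = n₂/n₁ = 0.8396.
θ_B = arctan(0.8396) = 40.02°.

θ_B ≈ 40.02°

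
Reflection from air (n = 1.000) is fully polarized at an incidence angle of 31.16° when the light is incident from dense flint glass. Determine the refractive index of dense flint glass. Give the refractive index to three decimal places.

Brewster's law: tan θ_B = n₂/n₁ (light incident in dense flint glass, refracted into air).
n₁ = n₂ / tan θ_B = 1.000 / tan 31.16° = 1.654.

n ≈ 1.654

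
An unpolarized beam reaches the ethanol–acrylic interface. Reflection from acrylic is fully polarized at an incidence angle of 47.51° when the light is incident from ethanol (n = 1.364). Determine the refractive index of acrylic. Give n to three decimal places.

Brewster's law: tan θ_B = n₂/n₁ (light incident in ethanol, refracted into acrylic).
n₂ = n₁ tan θ_B = 1.364 × tan 47.51° = 1.489.

n ≈ 1.489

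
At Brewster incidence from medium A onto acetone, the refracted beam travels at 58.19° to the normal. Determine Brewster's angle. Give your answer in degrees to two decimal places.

θ_B ≈ 31.81°

Brewster's condition makes the reflected and refracted beams perpendicular: θ_B + θ_t = 90°.
So θ_B = 90° − θ_t = 90° − 58.19° = 31.81°.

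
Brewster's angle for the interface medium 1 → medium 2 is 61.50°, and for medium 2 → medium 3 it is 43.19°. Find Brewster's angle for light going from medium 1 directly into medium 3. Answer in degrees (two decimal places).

θ_B ≈ 59.96°

n₂/n₁ = tan 61.50° = 1.8418 and n₃/n₂ = tan 43.19° = 0.9387.
Multiplying, n₃/n₁ = 1.8418 × 0.9387 = 1.7289, and θ_B(1→3) = arctan 1.7289 = 59.96°.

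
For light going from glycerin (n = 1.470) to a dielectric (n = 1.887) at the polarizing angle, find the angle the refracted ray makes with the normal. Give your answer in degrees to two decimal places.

θ_B = arctan(n₂/n₁) = arctan(1.887/1.470) = 52.08°.
Since θ_B + θ_t = 90° at Brewster incidence, θ_t = 90° − 52.08° = 37.92°.

θ_t ≈ 37.92°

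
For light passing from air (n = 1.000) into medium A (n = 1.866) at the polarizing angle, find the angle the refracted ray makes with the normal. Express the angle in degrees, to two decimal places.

θ_t ≈ 28.19°

tan θ_B = n₂/n₁ = 1.866/1.000 = 1.8660, so θ_B = 61.81°.
Since θ_B + θ_t = 90° at Brewster incidence, θ_t = 90° − 61.81° = 28.19°.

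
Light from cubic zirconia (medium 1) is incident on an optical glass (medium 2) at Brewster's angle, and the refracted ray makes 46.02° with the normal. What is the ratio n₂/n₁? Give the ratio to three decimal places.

θ_B + θ_t = 90°, so θ_B = 90° − 46.02° = 43.98°.
tan θ_B = n₂/n₁, so n₂/n₁ = tan 43.98° = 0.965.

n₂/n₁ ≈ 0.965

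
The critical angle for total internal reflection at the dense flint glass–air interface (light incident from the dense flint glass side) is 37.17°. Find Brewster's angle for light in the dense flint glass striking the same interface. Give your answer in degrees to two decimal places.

θ_B ≈ 31.14°

n₂/n₁ = sin θ_c = sin 37.17° = 0.6042.
tan θ_B equals the same ratio, so θ_B = arctan(0.6042) = 31.14°.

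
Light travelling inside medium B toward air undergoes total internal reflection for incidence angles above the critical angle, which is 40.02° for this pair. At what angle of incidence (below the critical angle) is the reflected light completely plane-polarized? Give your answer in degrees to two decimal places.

sin θ_c = n₂/n₁, so n₂/n₁ = sin 40.02° = 0.6431.
Brewster: tan θ_B = n₂/n₁ = 0.6431.
θ_B = arctan(0.6431) = 32.74°.

θ_B ≈ 32.74°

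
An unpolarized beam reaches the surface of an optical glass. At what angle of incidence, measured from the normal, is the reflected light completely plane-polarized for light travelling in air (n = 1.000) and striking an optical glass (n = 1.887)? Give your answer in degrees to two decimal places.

θ_B ≈ 62.08°

At Brewster's angle the reflected and refracted rays are perpendicular, which with Snell's law gives tan θ_B = n₂/n₁.
tan θ_B = n₂/n₁ = 1.887/1.000 = 1.8870. Taking the arctangent, θ_B = 62.08°.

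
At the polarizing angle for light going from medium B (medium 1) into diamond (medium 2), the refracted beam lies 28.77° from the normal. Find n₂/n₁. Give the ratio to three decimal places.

n₂/n₁ ≈ 1.821

At Brewster incidence θ_B = 90° − θ_t = 90° − 28.77° = 61.23°.
Then n₂/n₁ = tan θ_B = tan 61.23° = 1.821.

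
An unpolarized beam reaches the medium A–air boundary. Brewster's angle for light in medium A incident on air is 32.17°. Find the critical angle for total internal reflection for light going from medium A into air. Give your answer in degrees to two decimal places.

tan θ_B = n₂/n₁ = tan 32.17° = 0.6290.
Total internal reflection: sin θ_c = n₂/n₁ = 0.6290.
θ_c = arcsin(0.6290) = 38.98°.

θ_c ≈ 38.98°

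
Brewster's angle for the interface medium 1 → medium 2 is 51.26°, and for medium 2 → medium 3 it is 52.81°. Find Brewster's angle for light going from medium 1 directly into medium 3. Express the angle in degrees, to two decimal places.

tan θ_B(1→2) = n₂/n₁ = tan 51.26° = 1.2464.
tan θ_B(2→3) = n₃/n₂ = tan 52.81° = 1.3179.
So n₃/n₁ = (n₂/n₁)(n₃/n₂) = 1.2464 × 1.3179 = 1.6427.
θ_B(1→3) = arctan(1.6427) = 58.67°.

θ_B ≈ 58.67°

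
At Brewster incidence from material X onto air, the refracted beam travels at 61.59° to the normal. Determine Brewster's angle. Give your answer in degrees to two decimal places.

At Brewster's angle the reflected and refracted rays are perpendicular, so θ_B + θ_t = 90°.
So θ_B = 90° − θ_t = 90° − 61.59° = 28.41°.

θ_B ≈ 28.41°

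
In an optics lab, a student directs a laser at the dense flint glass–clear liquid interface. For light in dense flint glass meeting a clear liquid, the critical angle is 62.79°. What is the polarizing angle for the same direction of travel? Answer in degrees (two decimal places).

sin θ_c = n₂/n₁, so n₂/n₁ = sin 62.79° = 0.8893.
Brewster: tan θ_B = n₂/n₁ = 0.8893.
θ_B = arctan(0.8893) = 41.65°.

θ_B ≈ 41.65°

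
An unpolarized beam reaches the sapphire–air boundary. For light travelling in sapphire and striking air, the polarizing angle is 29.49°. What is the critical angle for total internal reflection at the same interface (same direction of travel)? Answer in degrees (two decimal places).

θ_c ≈ 34.44°

tan θ_B = n₂/n₁ = tan 29.49° = 0.5655.
Total internal reflection: sin θ_c = n₂/n₁ = 0.5655.
θ_c = arcsin(0.5655) = 34.44°.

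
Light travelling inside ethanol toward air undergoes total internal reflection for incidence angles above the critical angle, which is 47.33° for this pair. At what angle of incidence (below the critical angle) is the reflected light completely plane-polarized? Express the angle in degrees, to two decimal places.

sin θ_c = n₂/n₁, so n₂/n₁ = sin 47.33° = 0.7353.
Brewster: tan θ_B = n₂/n₁ = 0.7353.
θ_B = arctan(0.7353) = 36.33°.

θ_B ≈ 36.33°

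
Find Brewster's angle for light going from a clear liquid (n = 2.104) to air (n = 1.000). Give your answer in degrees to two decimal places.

Brewster's condition: tan θ_B = n₂/n₁ = 1.000/2.104 = 0.4753.
So θ_B = arctan 0.4753 = 25.42°.

θ_B ≈ 25.42°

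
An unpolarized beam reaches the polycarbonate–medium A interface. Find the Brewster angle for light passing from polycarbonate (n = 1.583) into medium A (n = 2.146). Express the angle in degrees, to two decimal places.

θ_B ≈ 53.59°

Here n₂/n₁ = 2.146/1.583 = 1.3557, and Brewster's law gives tan θ_B = n₂/n₁.
θ_B = arctan(1.3557) = 53.59°.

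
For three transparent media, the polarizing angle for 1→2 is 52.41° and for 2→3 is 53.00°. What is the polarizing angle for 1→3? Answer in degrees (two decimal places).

θ_B ≈ 59.88°

n₂/n₁ = tan 52.41° = 1.2990 and n₃/n₂ = tan 53.00° = 1.3270.
n₃/n₁ = 1.7238. Then tan θ_B(1→3) = n₃/n₁, so θ_B(1→3) = arctan(1.7238) = 59.88°.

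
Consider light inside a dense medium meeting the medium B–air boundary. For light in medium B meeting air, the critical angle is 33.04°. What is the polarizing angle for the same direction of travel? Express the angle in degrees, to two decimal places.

sin θ_c = n₂/n₁, so n₂/n₁ = sin 33.04° = 0.5452.
Brewster: tan θ_B = n₂/n₁ = 0.5452.
θ_B = arctan(0.5452) = 28.60°.

θ_B ≈ 28.60°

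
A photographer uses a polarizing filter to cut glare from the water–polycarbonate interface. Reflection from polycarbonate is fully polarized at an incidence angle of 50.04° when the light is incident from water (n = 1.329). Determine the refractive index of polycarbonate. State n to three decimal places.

n ≈ 1.586

Full polarization of the reflected beam means tan θ_B = n₂/n₁, where n₁ is the incident medium (water).
n₂ = n₁ tan θ_B = 1.329 × tan 50.04° = 1.586.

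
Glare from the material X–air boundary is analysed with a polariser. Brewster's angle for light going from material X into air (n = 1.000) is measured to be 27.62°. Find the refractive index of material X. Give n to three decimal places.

At Brewster's angle, tan θ_B = n₂/n₁ with n₁ on the incident side (material X) and n₂ on the transmitted side (air).
n₁ = n₂ / tan θ_B = 1.000 / tan 27.62° = 1.911.

n ≈ 1.911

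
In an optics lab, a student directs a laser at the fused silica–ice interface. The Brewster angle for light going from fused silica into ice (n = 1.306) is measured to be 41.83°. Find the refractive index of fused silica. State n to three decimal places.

n ≈ 1.459

Full polarization of the reflected beam means tan θ_B = n₂/n₁, where n₁ is the incident medium (fused silica).
n₁ = n₂ / tan θ_B = 1.306 / tan 41.83° = 1.459.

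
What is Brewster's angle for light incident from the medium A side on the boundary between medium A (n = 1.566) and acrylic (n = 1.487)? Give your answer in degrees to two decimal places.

θ_B ≈ 43.52°

Here n₂/n₁ = 1.487/1.566 = 0.9496, and Brewster's law gives tan θ_B = n₂/n₁. Taking the arctangent, θ_B = 43.52°.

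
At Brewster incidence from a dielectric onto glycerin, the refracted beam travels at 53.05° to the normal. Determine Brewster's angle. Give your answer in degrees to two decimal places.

Brewster's condition makes the reflected and refracted beams perpendicular: θ_B + θ_t = 90°.
So θ_B = 90° − θ_t = 90° − 53.05° = 36.95°.

θ_B ≈ 36.95°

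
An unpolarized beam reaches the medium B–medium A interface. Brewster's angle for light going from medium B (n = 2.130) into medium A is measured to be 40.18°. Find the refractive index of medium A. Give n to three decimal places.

Full polarization of the reflected beam means tan θ_B = n₂/n₁, where n₁ is the incident medium (medium B).
n₂ = n₁ tan θ_B = 2.130 × tan 40.18° = 1.799.

n ≈ 1.799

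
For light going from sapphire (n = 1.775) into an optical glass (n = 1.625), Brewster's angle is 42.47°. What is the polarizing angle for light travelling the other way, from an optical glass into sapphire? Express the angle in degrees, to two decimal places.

θ_B' ≈ 47.53°

tan θ_B' = n₁/n₂ = 1/tan θ_B, so θ_B' = 90° − θ_B.
θ_B' = 90° − 42.47° = 47.53°.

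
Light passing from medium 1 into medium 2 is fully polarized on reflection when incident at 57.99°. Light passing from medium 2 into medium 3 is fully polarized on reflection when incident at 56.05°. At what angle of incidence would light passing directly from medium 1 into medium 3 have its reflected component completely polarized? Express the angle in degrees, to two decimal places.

tan θ_B(1→2) = n₂/n₁ = tan 57.99° = 1.5997.
tan θ_B(2→3) = n₃/n₂ = tan 56.05° = 1.4854.
Multiplying, n₃/n₁ = 1.5997 × 1.4854 = 2.3761, and θ_B(1→3) = arctan 2.3761 = 67.18°.

θ_B ≈ 67.18°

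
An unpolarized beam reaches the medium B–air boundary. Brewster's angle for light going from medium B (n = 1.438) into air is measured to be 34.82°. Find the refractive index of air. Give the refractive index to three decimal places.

Brewster's law: tan θ_B = n₂/n₁ (light incident in medium B, refracted into air).
n₂ = n₁ tan θ_B = 1.438 × tan 34.82° = 1.000.

n ≈ 1.000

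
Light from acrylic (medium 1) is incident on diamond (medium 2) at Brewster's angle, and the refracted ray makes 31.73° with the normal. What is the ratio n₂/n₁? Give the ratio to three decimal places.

θ_B + θ_t = 90°, so θ_B = 90° − 31.73° = 58.27°.
Then n₂/n₁ = tan θ_B = tan 58.27° = 1.617.

n₂/n₁ ≈ 1.617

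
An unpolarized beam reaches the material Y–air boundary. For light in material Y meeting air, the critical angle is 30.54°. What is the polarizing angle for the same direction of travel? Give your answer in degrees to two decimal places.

θ_B ≈ 26.94°

At the critical angle sin θ_c = n₂/n₁, giving n₂/n₁ = sin 30.54° = 0.5081.
Then tan θ_B = n₂/n₁ = 0.5081, so θ_B = arctan 0.5081 = 26.94°.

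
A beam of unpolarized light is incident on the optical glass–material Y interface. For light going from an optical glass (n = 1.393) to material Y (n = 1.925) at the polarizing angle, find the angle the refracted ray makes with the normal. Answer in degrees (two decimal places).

tan θ_B = n₂/n₁ = 1.925/1.393 = 1.3819, so θ_B = 54.11°.
At Brewster's angle the reflected and refracted rays are perpendicular, so θ_t = 90° − θ_B = 90° − 54.11° = 35.89°.

θ_t ≈ 35.89°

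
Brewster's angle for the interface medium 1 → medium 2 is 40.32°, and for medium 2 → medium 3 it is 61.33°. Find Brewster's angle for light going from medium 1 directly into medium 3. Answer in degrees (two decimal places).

θ_B ≈ 57.21°

n₂/n₁ = tan 40.32° = 0.8487 and n₃/n₂ = tan 61.33° = 1.8288.
n₃/n₁ = 1.5520. Then tan θ_B(1→3) = n₃/n₁, so θ_B(1→3) = arctan(1.5520) = 57.21°.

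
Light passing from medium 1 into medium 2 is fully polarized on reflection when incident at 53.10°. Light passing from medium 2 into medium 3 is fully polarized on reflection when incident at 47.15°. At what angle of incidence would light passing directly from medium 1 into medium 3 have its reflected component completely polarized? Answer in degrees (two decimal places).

θ_B ≈ 55.14°

n₂/n₁ = tan 53.10° = 1.3319 and n₃/n₂ = tan 47.15° = 1.0780.
Multiplying, n₃/n₁ = 1.3319 × 1.0780 = 1.4358, and θ_B(1→3) = arctan 1.4358 = 55.14°.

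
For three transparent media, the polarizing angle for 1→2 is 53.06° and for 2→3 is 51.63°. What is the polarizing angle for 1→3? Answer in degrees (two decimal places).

θ_B ≈ 59.23°

Each Brewster angle gives a ratio: n₂/n₁ = tan 53.06° = 1.3299, n₃/n₂ = tan 51.63° = 1.2630.
n₃/n₁ = 1.6798. Then tan θ_B(1→3) = n₃/n₁, so θ_B(1→3) = arctan(1.6798) = 59.23°.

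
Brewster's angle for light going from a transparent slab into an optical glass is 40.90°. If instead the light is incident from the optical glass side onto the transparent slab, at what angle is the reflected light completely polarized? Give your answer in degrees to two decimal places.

θ_B' ≈ 49.10°

Reversing the direction swaps n₁ and n₂, so tan θ_B' = 1/tan θ_B and θ_B' = 90° − θ_B.
Hence θ_B' = 90° − 40.90° = 49.10°.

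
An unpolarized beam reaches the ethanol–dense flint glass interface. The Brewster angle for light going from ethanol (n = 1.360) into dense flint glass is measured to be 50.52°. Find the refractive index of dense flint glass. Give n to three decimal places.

Brewster's law: tan θ_B = n₂/n₁ (light incident in ethanol, refracted into dense flint glass).
n₂ = n₁ tan θ_B = 1.360 × tan 50.52° = 1.651.

n ≈ 1.651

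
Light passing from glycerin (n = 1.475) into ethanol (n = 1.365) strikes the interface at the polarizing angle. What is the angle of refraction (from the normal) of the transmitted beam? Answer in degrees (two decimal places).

tan θ_B = n₂/n₁ = 1.365/1.475 = 0.9254, so θ_B = 42.78°.
At Brewster's angle the reflected and refracted rays are perpendicular, so θ_t = 90° − θ_B = 90° − 42.78° = 47.22°.

θ_t ≈ 47.22°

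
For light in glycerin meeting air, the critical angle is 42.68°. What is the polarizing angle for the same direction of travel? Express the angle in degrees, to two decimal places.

θ_B ≈ 34.13°

sin θ_c = n₂/n₁, so n₂/n₁ = sin 42.68° = 0.6779.
Brewster: tan θ_B = n₂/n₁ = 0.6779.
θ_B = arctan(0.6779) = 34.13°.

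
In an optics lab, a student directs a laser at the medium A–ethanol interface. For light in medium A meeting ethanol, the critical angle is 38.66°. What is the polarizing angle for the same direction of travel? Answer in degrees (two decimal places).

θ_B ≈ 31.99°

sin θ_c = n₂/n₁, so n₂/n₁ = sin 38.66° = 0.6247.
Brewster: tan θ_B = n₂/n₁ = 0.6247.
θ_B = arctan(0.6247) = 31.99°.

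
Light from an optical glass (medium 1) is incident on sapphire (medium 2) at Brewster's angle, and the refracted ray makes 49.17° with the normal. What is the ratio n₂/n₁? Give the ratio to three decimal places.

At Brewster incidence θ_B = 90° − θ_t = 90° − 49.17° = 40.83°.
tan θ_B = n₂/n₁, so n₂/n₁ = tan 40.83° = 0.864.

n₂/n₁ ≈ 0.864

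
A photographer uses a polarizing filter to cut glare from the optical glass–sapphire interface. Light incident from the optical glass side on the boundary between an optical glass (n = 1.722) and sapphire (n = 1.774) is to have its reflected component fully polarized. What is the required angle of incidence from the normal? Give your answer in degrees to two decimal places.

Here n₂/n₁ = 1.774/1.722 = 1.0302, and Brewster's law gives tan θ_B = n₂/n₁. Taking the arctangent, θ_B = 45.85°.

θ_B ≈ 45.85°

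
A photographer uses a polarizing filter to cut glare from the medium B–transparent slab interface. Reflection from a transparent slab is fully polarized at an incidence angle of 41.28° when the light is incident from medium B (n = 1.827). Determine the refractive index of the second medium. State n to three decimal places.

Brewster's law: tan θ_B = n₂/n₁ (light incident in medium B, refracted into a transparent slab).
n₂ = n₁ tan θ_B = 1.827 × tan 41.28° = 1.604.

n ≈ 1.604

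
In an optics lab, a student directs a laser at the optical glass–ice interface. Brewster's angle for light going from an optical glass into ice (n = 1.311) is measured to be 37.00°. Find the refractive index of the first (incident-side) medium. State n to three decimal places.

Brewster's law: tan θ_B = n₂/n₁ (light incident in an optical glass, refracted into ice).
n₁ = n₂ / tan θ_B = 1.311 / tan 37.00° = 1.740.

n ≈ 1.740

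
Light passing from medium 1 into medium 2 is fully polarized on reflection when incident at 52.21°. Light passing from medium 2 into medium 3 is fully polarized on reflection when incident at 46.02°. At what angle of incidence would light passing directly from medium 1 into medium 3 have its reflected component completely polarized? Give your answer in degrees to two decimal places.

tan θ_B(1→2) = n₂/n₁ = tan 52.21° = 1.2897.
tan θ_B(2→3) = n₃/n₂ = tan 46.02° = 1.0363.
n₃/n₁ = 1.3364. Then tan θ_B(1→3) = n₃/n₁, so θ_B(1→3) = arctan(1.3364) = 53.19°.

θ_B ≈ 53.19°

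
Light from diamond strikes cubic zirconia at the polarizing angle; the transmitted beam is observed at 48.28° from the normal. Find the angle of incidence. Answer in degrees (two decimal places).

Brewster's condition makes the reflected and refracted beams perpendicular: θ_B + θ_t = 90°.
So θ_B = 90° − θ_t = 90° − 48.28° = 41.72°.

θ_B ≈ 41.72°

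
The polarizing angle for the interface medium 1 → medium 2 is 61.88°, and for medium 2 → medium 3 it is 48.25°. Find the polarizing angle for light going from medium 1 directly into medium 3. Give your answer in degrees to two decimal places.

tan θ_B(1→2) = n₂/n₁ = tan 61.88° = 1.8713.
tan θ_B(2→3) = n₃/n₂ = tan 48.25° = 1.1204.
Multiplying, n₃/n₁ = 1.8713 × 1.1204 = 2.0966, and θ_B(1→3) = arctan 2.0966 = 64.50°.

θ_B ≈ 64.50°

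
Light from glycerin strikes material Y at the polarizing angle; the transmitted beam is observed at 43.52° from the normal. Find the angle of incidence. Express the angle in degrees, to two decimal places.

At Brewster's angle the reflected and refracted rays are perpendicular, so θ_B + θ_t = 90°.
So θ_B = 90° − θ_t = 90° − 43.52° = 46.48°.

θ_B ≈ 46.48°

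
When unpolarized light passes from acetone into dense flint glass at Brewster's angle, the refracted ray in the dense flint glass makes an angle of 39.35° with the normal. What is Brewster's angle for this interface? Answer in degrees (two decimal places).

θ_B ≈ 50.65°

At Brewster's angle the reflected and refracted rays are perpendicular, so θ_B + θ_t = 90°.
So θ_B = 90° − θ_t = 90° − 39.35° = 50.65°.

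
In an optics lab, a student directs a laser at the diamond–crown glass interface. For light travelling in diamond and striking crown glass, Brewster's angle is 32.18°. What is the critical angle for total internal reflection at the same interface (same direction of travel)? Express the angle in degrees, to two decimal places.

From Brewster, n₂/n₁ = tan θ_B = tan 32.18° = 0.6292.
Then sin θ_c = n₂/n₁ = 0.6292, so θ_c = arcsin 0.6292 = 38.99°.

θ_c ≈ 38.99°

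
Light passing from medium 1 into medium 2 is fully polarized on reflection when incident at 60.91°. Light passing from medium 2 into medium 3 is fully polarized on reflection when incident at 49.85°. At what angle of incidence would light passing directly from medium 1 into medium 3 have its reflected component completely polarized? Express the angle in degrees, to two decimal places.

n₂/n₁ = tan 60.91° = 1.7974 and n₃/n₂ = tan 49.85° = 1.1854.
Multiplying, n₃/n₁ = 1.7974 × 1.1854 = 2.1307, and θ_B(1→3) = arctan 2.1307 = 64.86°.

θ_B ≈ 64.86°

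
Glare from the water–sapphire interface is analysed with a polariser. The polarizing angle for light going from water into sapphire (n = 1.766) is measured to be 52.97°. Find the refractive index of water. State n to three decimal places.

Brewster's law: tan θ_B = n₂/n₁ (light incident in water, refracted into sapphire).
n₁ = n₂ / tan θ_B = 1.766 / tan 52.97° = 1.332.

n ≈ 1.332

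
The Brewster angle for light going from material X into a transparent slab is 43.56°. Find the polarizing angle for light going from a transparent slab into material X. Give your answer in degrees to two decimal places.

The two Brewster angles are complementary: θ_B' = 90° − θ_B = 90° − 43.56° = 46.44°.

θ_B' ≈ 46.44°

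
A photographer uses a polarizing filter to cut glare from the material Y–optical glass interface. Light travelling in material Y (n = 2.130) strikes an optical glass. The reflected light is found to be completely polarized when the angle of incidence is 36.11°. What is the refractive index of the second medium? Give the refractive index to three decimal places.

Brewster's law: tan θ_B = n₂/n₁ (light incident in material Y, refracted into an optical glass).
n₂ = n₁ tan θ_B = 2.130 × tan 36.11° = 1.554.

n ≈ 1.554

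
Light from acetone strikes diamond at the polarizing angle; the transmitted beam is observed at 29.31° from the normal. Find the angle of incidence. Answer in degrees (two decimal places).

At Brewster's angle the reflected and refracted rays are perpendicular, so θ_B + θ_t = 90°.
So θ_B = 90° − θ_t = 90° − 29.31° = 60.69°.

θ_B ≈ 60.69°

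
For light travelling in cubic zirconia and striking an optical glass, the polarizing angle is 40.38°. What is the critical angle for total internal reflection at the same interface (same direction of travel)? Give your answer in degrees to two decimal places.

tan θ_B = n₂/n₁ = tan 40.38° = 0.8505.
Total internal reflection: sin θ_c = n₂/n₁ = 0.8505.
θ_c = arcsin(0.8505) = 58.26°.

θ_c ≈ 58.26°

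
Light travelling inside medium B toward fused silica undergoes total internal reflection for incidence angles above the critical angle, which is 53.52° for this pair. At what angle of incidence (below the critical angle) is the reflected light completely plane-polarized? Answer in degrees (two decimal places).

θ_B ≈ 38.80°

At the critical angle sin θ_c = n₂/n₁, giving n₂/n₁ = sin 53.52° = 0.8041.
Then tan θ_B = n₂/n₁ = 0.8041, so θ_B = arctan 0.8041 = 38.80°.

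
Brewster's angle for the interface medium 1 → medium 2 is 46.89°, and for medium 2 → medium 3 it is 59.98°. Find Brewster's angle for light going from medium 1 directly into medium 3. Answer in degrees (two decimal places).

θ_B ≈ 61.59°

Each Brewster angle gives a ratio: n₂/n₁ = tan 46.89° = 1.0682, n₃/n₂ = tan 59.98° = 1.7307.
Multiplying, n₃/n₁ = 1.0682 × 1.7307 = 1.8488, and θ_B(1→3) = arctan 1.8488 = 61.59°.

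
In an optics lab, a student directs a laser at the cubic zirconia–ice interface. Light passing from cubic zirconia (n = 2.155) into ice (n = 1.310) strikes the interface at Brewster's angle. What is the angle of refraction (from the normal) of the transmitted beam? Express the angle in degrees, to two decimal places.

tan θ_B = n₂/n₁ = 1.310/2.155 = 0.6079, so θ_B = 31.29°.
The refracted ray is perpendicular to the reflected ray, so θ_t = 90° − θ_B = 58.71°.

θ_t ≈ 58.71°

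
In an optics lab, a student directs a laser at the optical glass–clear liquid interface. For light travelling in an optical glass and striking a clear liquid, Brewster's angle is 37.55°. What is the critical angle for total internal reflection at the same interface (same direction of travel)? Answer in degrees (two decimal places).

θ_c ≈ 50.24°

From Brewster, n₂/n₁ = tan θ_B = tan 37.55° = 0.7687.
Then sin θ_c = n₂/n₁ = 0.7687, so θ_c = arcsin 0.7687 = 50.24°.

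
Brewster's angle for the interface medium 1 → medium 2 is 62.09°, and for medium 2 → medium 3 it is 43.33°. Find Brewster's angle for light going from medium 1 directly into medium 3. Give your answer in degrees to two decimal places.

Each Brewster angle gives a ratio: n₂/n₁ = tan 62.09° = 1.8879, n₃/n₂ = tan 43.33° = 0.9433.
So n₃/n₁ = (n₂/n₁)(n₃/n₂) = 1.8879 × 0.9433 = 1.7809.
θ_B(1→3) = arctan(1.7809) = 60.69°.

θ_B ≈ 60.69°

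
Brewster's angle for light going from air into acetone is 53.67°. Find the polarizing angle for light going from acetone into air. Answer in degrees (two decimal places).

Reversing the direction swaps n₁ and n₂, so tan θ_B' = 1/tan θ_B and θ_B' = 90° − θ_B.
Hence θ_B' = 90° − 53.67° = 36.33°.

θ_B' ≈ 36.33°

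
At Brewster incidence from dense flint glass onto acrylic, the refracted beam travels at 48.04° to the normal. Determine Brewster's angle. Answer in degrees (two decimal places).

θ_B ≈ 41.96°

Brewster's condition makes the reflected and refracted beams perpendicular: θ_B + θ_t = 90°.
So θ_B = 90° − θ_t = 90° − 48.04° = 41.96°.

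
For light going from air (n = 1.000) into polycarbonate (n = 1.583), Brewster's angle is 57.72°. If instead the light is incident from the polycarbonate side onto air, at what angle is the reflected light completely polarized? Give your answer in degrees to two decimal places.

θ_B' ≈ 32.28°

Reversing the direction swaps n₁ and n₂, so tan θ_B' = 1/tan θ_B and θ_B' = 90° − θ_B.
Hence θ_B' = 90° − 57.72° = 32.28°.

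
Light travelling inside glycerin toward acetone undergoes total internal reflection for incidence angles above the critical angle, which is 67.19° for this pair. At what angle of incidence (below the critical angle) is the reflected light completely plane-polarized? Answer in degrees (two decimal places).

θ_B ≈ 42.67°

sin θ_c = n₂/n₁, so n₂/n₁ = sin 67.19° = 0.9218.
Brewster: tan θ_B = n₂/n₁ = 0.9218.
θ_B = arctan(0.9218) = 42.67°.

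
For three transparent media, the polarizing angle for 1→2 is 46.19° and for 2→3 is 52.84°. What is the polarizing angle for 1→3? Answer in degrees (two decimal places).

θ_B ≈ 53.98°

Each Brewster angle gives a ratio: n₂/n₁ = tan 46.19° = 1.0424, n₃/n₂ = tan 52.84° = 1.3194.
n₃/n₁ = 1.3753. Then tan θ_B(1→3) = n₃/n₁, so θ_B(1→3) = arctan(1.3753) = 53.98°.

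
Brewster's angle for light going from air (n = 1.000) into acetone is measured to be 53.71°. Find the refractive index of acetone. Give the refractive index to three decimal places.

Brewster's law: tan θ_B = n₂/n₁ (light incident in air, refracted into acetone).
n₂ = n₁ tan θ_B = 1.000 × tan 53.71° = 1.362.

n ≈ 1.362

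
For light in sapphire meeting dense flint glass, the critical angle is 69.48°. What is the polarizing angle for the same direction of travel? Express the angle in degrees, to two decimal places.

θ_B ≈ 43.12°

At the critical angle sin θ_c = n₂/n₁, giving n₂/n₁ = sin 69.48° = 0.9365.
Then tan θ_B = n₂/n₁ = 0.9365, so θ_B = arctan 0.9365 = 43.12°.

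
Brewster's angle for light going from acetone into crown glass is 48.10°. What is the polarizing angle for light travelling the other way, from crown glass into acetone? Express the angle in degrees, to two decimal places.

θ_B' ≈ 41.90°

The two Brewster angles are complementary: θ_B' = 90° − θ_B = 90° − 48.10° = 41.90°.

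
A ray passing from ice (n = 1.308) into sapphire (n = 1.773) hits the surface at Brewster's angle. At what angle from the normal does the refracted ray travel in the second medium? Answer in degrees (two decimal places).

tan θ_B = n₂/n₁ = 1.773/1.308 = 1.3555, so θ_B = 53.58°.
At Brewster's angle the reflected and refracted rays are perpendicular, so θ_t = 90° − θ_B = 90° − 53.58° = 36.42°.

θ_t ≈ 36.42°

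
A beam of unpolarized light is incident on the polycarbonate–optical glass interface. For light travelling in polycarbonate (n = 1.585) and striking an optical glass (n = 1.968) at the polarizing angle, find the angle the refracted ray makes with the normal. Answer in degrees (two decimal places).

tan θ_B = n₂/n₁ = 1.968/1.585 = 1.2416, so θ_B = 51.15°.
Since θ_B + θ_t = 90° at Brewster incidence, θ_t = 90° − 51.15° = 38.85°.

θ_t ≈ 38.85°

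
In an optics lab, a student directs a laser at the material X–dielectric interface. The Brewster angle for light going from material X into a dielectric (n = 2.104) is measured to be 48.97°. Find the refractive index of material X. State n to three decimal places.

Brewster's law: tan θ_B = n₂/n₁ (light incident in material X, refracted into a dielectric).
n₁ = n₂ / tan θ_B = 2.104 / tan 48.97° = 1.831.

n ≈ 1.831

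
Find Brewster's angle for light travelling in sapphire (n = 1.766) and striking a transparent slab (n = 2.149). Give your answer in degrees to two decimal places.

θ_B ≈ 50.59°

The reflected p-component vanishes when tan θ_B = n₂/n₁.
Here n₂/n₁ = 2.149/1.766 = 1.2169, and Brewster's law gives tan θ_B = n₂/n₁.
So θ_B = arctan 1.2169 = 50.59°.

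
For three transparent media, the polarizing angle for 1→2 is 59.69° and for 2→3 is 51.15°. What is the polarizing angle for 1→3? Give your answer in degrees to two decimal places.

n₂/n₁ = tan 59.69° = 1.7106 and n₃/n₂ = tan 51.15° = 1.2415.
Multiplying, n₃/n₁ = 1.7106 × 1.2415 = 2.1238, and θ_B(1→3) = arctan 2.1238 = 64.79°.

θ_B ≈ 64.79°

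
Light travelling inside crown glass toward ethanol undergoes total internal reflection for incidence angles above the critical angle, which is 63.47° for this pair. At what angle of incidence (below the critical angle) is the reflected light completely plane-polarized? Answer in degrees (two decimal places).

θ_B ≈ 41.82°

sin θ_c = n₂/n₁, so n₂/n₁ = sin 63.47° = 0.8947.
Brewster: tan θ_B = n₂/n₁ = 0.8947.
θ_B = arctan(0.8947) = 41.82°.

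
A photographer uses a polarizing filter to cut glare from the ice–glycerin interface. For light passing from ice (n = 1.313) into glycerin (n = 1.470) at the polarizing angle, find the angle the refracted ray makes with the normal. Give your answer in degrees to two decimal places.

θ_t ≈ 41.77°

tan θ_B = n₂/n₁ = 1.470/1.313 = 1.1196, so θ_B = 48.23°.
The refracted ray is perpendicular to the reflected ray, so θ_t = 90° − θ_B = 41.77°.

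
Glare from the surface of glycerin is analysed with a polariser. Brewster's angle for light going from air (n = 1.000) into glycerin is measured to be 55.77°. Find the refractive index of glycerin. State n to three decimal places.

At Brewster's angle, tan θ_B = n₂/n₁ with n₁ on the incident side (air) and n₂ on the transmitted side (glycerin).
n₂ = n₁ tan θ_B = 1.000 × tan 55.77° = 1.470.

n ≈ 1.470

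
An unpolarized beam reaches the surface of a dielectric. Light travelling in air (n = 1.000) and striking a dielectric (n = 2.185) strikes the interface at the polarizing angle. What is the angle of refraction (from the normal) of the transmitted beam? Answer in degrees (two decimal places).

θ_t ≈ 24.59°

First find Brewster's angle: tan θ_B = 2.185/1.000 = 2.1850, giving θ_B = 65.41°.
Since θ_B + θ_t = 90° at Brewster incidence, θ_t = 90° − 65.41° = 24.59°.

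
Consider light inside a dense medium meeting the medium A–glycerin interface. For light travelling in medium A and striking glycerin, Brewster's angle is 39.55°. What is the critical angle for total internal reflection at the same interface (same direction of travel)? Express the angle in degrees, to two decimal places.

n₂/n₁ = tan 39.55° = 0.8258; the critical angle satisfies sin θ_c = n₂/n₁.
θ_c = arcsin(0.8258) = 55.67°.

θ_c ≈ 55.67°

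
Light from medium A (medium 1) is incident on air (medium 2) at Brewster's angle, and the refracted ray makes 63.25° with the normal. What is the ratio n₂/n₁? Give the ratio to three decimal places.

n₂/n₁ ≈ 0.504

At Brewster incidence θ_B = 90° − θ_t = 90° − 63.25° = 26.75°.
Then n₂/n₁ = tan θ_B = tan 26.75° = 0.504.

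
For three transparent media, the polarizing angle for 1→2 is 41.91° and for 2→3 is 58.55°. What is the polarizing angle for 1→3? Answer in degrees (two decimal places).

θ_B ≈ 55.73°

Each Brewster angle gives a ratio: n₂/n₁ = tan 41.91° = 0.8976, n₃/n₂ = tan 58.55° = 1.6351.
n₃/n₁ = 1.4676. Then tan θ_B(1→3) = n₃/n₁, so θ_B(1→3) = arctan(1.4676) = 55.73°.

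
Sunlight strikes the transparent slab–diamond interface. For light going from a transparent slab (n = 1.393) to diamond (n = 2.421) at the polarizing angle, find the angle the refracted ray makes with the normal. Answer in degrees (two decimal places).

tan θ_B = n₂/n₁ = 2.421/1.393 = 1.7380, so θ_B = 60.08°.
The refracted ray is perpendicular to the reflected ray, so θ_t = 90° − θ_B = 29.92°.

θ_t ≈ 29.92°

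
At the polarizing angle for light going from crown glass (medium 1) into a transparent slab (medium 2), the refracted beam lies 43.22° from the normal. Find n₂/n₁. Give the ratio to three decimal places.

n₂/n₁ ≈ 1.064

θ_B + θ_t = 90°, so θ_B = 90° − 43.22° = 46.78°.
tan θ_B = n₂/n₁, so n₂/n₁ = tan 46.78° = 1.064.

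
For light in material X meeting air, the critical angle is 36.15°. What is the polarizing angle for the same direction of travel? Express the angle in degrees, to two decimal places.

θ_B ≈ 30.54°

At the critical angle sin θ_c = n₂/n₁, giving n₂/n₁ = sin 36.15° = 0.5899.
Then tan θ_B = n₂/n₁ = 0.5899, so θ_B = arctan 0.5899 = 30.54°.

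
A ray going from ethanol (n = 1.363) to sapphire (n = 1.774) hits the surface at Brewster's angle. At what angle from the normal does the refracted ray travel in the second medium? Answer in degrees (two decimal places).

θ_t ≈ 37.54°

tan θ_B = n₂/n₁ = 1.774/1.363 = 1.3015, so θ_B = 52.46°.
Since θ_B + θ_t = 90° at Brewster incidence, θ_t = 90° − 52.46° = 37.54°.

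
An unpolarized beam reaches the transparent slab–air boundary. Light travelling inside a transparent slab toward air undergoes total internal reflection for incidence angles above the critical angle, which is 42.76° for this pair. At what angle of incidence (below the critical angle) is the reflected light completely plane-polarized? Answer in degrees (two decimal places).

n₂/n₁ = sin θ_c = sin 42.76° = 0.6789.
tan θ_B equals the same ratio, so θ_B = arctan(0.6789) = 34.17°.

θ_B ≈ 34.17°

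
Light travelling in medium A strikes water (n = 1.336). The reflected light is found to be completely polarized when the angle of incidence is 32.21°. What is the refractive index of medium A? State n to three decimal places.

Full polarization of the reflected beam means tan θ_B = n₂/n₁, where n₁ is the incident medium (medium A).
n₁ = n₂ / tan θ_B = 1.336 / tan 32.21° = 2.121.

n ≈ 2.121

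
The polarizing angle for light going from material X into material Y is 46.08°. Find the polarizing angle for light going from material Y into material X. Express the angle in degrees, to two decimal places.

θ_B' ≈ 43.92°

Reversing the direction swaps n₁ and n₂, so tan θ_B' = 1/tan θ_B and θ_B' = 90° − θ_B.
Hence θ_B' = 90° − 46.08° = 43.92°.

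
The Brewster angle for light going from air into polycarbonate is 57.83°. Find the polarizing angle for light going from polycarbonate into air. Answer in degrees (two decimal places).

Reversing the direction swaps n₁ and n₂, so tan θ_B' = 1/tan θ_B and θ_B' = 90° − θ_B.
Hence θ_B' = 90° − 57.83° = 32.17°.

θ_B' ≈ 32.17°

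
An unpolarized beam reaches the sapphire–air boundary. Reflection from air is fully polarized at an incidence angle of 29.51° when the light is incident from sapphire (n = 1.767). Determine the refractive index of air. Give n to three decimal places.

Full polarization of the reflected beam means tan θ_B = n₂/n₁, where n₁ is the incident medium (sapphire).
n₂ = n₁ tan θ_B = 1.767 × tan 29.51° = 1.000.

n ≈ 1.000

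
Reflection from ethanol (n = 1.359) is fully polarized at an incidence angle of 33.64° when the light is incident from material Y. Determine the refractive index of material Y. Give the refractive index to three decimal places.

Full polarization of the reflected beam means tan θ_B = n₂/n₁, where n₁ is the incident medium (material Y).
n₁ = n₂ / tan θ_B = 1.359 / tan 33.64° = 2.042.

n ≈ 2.042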